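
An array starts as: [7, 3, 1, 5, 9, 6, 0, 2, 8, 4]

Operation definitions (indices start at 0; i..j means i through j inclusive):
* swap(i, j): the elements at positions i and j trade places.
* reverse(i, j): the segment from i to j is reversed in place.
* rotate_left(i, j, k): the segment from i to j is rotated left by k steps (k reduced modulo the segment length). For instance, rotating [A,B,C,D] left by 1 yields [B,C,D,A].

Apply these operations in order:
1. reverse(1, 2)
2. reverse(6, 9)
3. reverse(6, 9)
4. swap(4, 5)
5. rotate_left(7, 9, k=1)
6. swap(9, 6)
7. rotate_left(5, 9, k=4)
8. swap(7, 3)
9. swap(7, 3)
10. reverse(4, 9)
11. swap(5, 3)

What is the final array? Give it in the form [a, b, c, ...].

Answer: [7, 1, 3, 8, 4, 5, 2, 9, 0, 6]

Derivation:
After 1 (reverse(1, 2)): [7, 1, 3, 5, 9, 6, 0, 2, 8, 4]
After 2 (reverse(6, 9)): [7, 1, 3, 5, 9, 6, 4, 8, 2, 0]
After 3 (reverse(6, 9)): [7, 1, 3, 5, 9, 6, 0, 2, 8, 4]
After 4 (swap(4, 5)): [7, 1, 3, 5, 6, 9, 0, 2, 8, 4]
After 5 (rotate_left(7, 9, k=1)): [7, 1, 3, 5, 6, 9, 0, 8, 4, 2]
After 6 (swap(9, 6)): [7, 1, 3, 5, 6, 9, 2, 8, 4, 0]
After 7 (rotate_left(5, 9, k=4)): [7, 1, 3, 5, 6, 0, 9, 2, 8, 4]
After 8 (swap(7, 3)): [7, 1, 3, 2, 6, 0, 9, 5, 8, 4]
After 9 (swap(7, 3)): [7, 1, 3, 5, 6, 0, 9, 2, 8, 4]
After 10 (reverse(4, 9)): [7, 1, 3, 5, 4, 8, 2, 9, 0, 6]
After 11 (swap(5, 3)): [7, 1, 3, 8, 4, 5, 2, 9, 0, 6]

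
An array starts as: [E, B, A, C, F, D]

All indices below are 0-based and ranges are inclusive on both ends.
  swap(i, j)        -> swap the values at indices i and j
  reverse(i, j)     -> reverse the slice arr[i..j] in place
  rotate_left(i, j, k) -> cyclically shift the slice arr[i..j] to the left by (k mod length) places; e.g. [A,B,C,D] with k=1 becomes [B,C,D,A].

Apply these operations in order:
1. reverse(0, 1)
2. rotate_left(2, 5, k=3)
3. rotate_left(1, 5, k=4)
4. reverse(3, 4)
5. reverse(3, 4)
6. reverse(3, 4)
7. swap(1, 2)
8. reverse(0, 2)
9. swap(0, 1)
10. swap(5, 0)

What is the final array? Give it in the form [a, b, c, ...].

After 1 (reverse(0, 1)): [B, E, A, C, F, D]
After 2 (rotate_left(2, 5, k=3)): [B, E, D, A, C, F]
After 3 (rotate_left(1, 5, k=4)): [B, F, E, D, A, C]
After 4 (reverse(3, 4)): [B, F, E, A, D, C]
After 5 (reverse(3, 4)): [B, F, E, D, A, C]
After 6 (reverse(3, 4)): [B, F, E, A, D, C]
After 7 (swap(1, 2)): [B, E, F, A, D, C]
After 8 (reverse(0, 2)): [F, E, B, A, D, C]
After 9 (swap(0, 1)): [E, F, B, A, D, C]
After 10 (swap(5, 0)): [C, F, B, A, D, E]

Answer: [C, F, B, A, D, E]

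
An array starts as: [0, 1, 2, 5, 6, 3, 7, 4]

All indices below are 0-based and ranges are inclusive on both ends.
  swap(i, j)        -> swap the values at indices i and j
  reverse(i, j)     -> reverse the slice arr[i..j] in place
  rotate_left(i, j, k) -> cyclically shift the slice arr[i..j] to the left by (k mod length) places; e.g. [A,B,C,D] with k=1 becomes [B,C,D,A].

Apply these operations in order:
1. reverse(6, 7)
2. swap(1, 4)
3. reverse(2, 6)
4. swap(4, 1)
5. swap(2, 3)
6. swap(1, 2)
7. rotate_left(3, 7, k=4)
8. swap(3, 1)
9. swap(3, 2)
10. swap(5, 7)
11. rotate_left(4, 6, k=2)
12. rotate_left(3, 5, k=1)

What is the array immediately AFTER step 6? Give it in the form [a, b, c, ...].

After 1 (reverse(6, 7)): [0, 1, 2, 5, 6, 3, 4, 7]
After 2 (swap(1, 4)): [0, 6, 2, 5, 1, 3, 4, 7]
After 3 (reverse(2, 6)): [0, 6, 4, 3, 1, 5, 2, 7]
After 4 (swap(4, 1)): [0, 1, 4, 3, 6, 5, 2, 7]
After 5 (swap(2, 3)): [0, 1, 3, 4, 6, 5, 2, 7]
After 6 (swap(1, 2)): [0, 3, 1, 4, 6, 5, 2, 7]

Answer: [0, 3, 1, 4, 6, 5, 2, 7]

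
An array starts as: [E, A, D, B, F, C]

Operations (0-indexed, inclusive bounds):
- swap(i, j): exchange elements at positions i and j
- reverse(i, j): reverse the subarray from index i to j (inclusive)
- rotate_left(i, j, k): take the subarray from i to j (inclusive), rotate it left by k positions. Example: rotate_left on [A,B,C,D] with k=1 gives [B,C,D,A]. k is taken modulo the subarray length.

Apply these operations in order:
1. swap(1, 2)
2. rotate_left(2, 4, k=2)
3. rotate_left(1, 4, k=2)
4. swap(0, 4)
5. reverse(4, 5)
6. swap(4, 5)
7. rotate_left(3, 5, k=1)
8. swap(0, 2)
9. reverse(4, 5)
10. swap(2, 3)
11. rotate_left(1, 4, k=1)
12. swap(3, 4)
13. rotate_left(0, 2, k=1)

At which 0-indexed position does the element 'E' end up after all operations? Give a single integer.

Answer: 0

Derivation:
After 1 (swap(1, 2)): [E, D, A, B, F, C]
After 2 (rotate_left(2, 4, k=2)): [E, D, F, A, B, C]
After 3 (rotate_left(1, 4, k=2)): [E, A, B, D, F, C]
After 4 (swap(0, 4)): [F, A, B, D, E, C]
After 5 (reverse(4, 5)): [F, A, B, D, C, E]
After 6 (swap(4, 5)): [F, A, B, D, E, C]
After 7 (rotate_left(3, 5, k=1)): [F, A, B, E, C, D]
After 8 (swap(0, 2)): [B, A, F, E, C, D]
After 9 (reverse(4, 5)): [B, A, F, E, D, C]
After 10 (swap(2, 3)): [B, A, E, F, D, C]
After 11 (rotate_left(1, 4, k=1)): [B, E, F, D, A, C]
After 12 (swap(3, 4)): [B, E, F, A, D, C]
After 13 (rotate_left(0, 2, k=1)): [E, F, B, A, D, C]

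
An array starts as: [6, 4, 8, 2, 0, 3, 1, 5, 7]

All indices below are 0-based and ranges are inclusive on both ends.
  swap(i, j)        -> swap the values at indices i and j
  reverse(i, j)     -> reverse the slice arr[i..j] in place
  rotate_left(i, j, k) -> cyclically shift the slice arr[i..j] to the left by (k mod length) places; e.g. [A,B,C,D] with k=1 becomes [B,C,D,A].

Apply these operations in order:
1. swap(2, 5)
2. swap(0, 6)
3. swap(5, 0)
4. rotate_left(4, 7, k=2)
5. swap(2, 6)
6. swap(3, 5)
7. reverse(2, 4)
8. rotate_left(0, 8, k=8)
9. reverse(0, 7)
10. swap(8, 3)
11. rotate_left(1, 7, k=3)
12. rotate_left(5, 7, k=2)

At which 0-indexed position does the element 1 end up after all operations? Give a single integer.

Answer: 5

Derivation:
After 1 (swap(2, 5)): [6, 4, 3, 2, 0, 8, 1, 5, 7]
After 2 (swap(0, 6)): [1, 4, 3, 2, 0, 8, 6, 5, 7]
After 3 (swap(5, 0)): [8, 4, 3, 2, 0, 1, 6, 5, 7]
After 4 (rotate_left(4, 7, k=2)): [8, 4, 3, 2, 6, 5, 0, 1, 7]
After 5 (swap(2, 6)): [8, 4, 0, 2, 6, 5, 3, 1, 7]
After 6 (swap(3, 5)): [8, 4, 0, 5, 6, 2, 3, 1, 7]
After 7 (reverse(2, 4)): [8, 4, 6, 5, 0, 2, 3, 1, 7]
After 8 (rotate_left(0, 8, k=8)): [7, 8, 4, 6, 5, 0, 2, 3, 1]
After 9 (reverse(0, 7)): [3, 2, 0, 5, 6, 4, 8, 7, 1]
After 10 (swap(8, 3)): [3, 2, 0, 1, 6, 4, 8, 7, 5]
After 11 (rotate_left(1, 7, k=3)): [3, 6, 4, 8, 7, 2, 0, 1, 5]
After 12 (rotate_left(5, 7, k=2)): [3, 6, 4, 8, 7, 1, 2, 0, 5]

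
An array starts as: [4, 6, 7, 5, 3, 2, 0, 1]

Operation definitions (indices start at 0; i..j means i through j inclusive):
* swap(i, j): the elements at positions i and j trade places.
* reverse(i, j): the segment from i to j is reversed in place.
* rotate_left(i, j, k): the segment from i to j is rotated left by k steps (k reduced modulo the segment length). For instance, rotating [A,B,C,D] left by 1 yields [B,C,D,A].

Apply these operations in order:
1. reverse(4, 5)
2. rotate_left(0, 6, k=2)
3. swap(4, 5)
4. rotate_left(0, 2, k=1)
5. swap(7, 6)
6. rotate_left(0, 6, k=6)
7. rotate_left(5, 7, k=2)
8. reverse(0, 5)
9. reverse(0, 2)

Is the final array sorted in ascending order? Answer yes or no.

Answer: no

Derivation:
After 1 (reverse(4, 5)): [4, 6, 7, 5, 2, 3, 0, 1]
After 2 (rotate_left(0, 6, k=2)): [7, 5, 2, 3, 0, 4, 6, 1]
After 3 (swap(4, 5)): [7, 5, 2, 3, 4, 0, 6, 1]
After 4 (rotate_left(0, 2, k=1)): [5, 2, 7, 3, 4, 0, 6, 1]
After 5 (swap(7, 6)): [5, 2, 7, 3, 4, 0, 1, 6]
After 6 (rotate_left(0, 6, k=6)): [1, 5, 2, 7, 3, 4, 0, 6]
After 7 (rotate_left(5, 7, k=2)): [1, 5, 2, 7, 3, 6, 4, 0]
After 8 (reverse(0, 5)): [6, 3, 7, 2, 5, 1, 4, 0]
After 9 (reverse(0, 2)): [7, 3, 6, 2, 5, 1, 4, 0]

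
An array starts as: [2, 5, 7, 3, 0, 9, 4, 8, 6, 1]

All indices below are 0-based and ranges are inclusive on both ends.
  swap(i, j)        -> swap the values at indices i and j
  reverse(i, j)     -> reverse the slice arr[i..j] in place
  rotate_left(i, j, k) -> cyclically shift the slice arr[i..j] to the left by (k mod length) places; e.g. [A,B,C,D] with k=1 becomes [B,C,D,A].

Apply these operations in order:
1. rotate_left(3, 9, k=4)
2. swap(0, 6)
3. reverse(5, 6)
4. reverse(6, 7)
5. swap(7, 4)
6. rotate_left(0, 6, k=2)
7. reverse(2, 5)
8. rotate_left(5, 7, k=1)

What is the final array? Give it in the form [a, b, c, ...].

After 1 (rotate_left(3, 9, k=4)): [2, 5, 7, 8, 6, 1, 3, 0, 9, 4]
After 2 (swap(0, 6)): [3, 5, 7, 8, 6, 1, 2, 0, 9, 4]
After 3 (reverse(5, 6)): [3, 5, 7, 8, 6, 2, 1, 0, 9, 4]
After 4 (reverse(6, 7)): [3, 5, 7, 8, 6, 2, 0, 1, 9, 4]
After 5 (swap(7, 4)): [3, 5, 7, 8, 1, 2, 0, 6, 9, 4]
After 6 (rotate_left(0, 6, k=2)): [7, 8, 1, 2, 0, 3, 5, 6, 9, 4]
After 7 (reverse(2, 5)): [7, 8, 3, 0, 2, 1, 5, 6, 9, 4]
After 8 (rotate_left(5, 7, k=1)): [7, 8, 3, 0, 2, 5, 6, 1, 9, 4]

Answer: [7, 8, 3, 0, 2, 5, 6, 1, 9, 4]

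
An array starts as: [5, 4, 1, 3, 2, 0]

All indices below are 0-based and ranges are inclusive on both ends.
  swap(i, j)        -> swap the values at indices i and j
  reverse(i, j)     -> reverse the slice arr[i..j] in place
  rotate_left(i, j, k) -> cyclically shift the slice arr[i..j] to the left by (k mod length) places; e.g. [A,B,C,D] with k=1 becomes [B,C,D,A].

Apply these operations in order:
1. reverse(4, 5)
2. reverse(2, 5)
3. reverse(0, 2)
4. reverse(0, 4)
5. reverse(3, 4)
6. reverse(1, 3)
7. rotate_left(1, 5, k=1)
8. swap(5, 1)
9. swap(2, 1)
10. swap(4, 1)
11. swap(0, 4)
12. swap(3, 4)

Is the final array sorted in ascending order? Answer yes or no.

After 1 (reverse(4, 5)): [5, 4, 1, 3, 0, 2]
After 2 (reverse(2, 5)): [5, 4, 2, 0, 3, 1]
After 3 (reverse(0, 2)): [2, 4, 5, 0, 3, 1]
After 4 (reverse(0, 4)): [3, 0, 5, 4, 2, 1]
After 5 (reverse(3, 4)): [3, 0, 5, 2, 4, 1]
After 6 (reverse(1, 3)): [3, 2, 5, 0, 4, 1]
After 7 (rotate_left(1, 5, k=1)): [3, 5, 0, 4, 1, 2]
After 8 (swap(5, 1)): [3, 2, 0, 4, 1, 5]
After 9 (swap(2, 1)): [3, 0, 2, 4, 1, 5]
After 10 (swap(4, 1)): [3, 1, 2, 4, 0, 5]
After 11 (swap(0, 4)): [0, 1, 2, 4, 3, 5]
After 12 (swap(3, 4)): [0, 1, 2, 3, 4, 5]

Answer: yes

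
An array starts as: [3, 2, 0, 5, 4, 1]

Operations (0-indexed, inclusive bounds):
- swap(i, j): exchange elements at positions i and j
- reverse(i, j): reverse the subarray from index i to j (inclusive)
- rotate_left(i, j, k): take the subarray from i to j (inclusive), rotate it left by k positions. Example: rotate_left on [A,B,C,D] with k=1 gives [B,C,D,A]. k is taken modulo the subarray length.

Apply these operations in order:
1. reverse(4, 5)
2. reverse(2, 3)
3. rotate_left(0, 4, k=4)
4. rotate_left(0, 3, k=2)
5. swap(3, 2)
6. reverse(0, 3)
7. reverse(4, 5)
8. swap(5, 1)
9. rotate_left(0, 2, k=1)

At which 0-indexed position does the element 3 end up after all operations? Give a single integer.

After 1 (reverse(4, 5)): [3, 2, 0, 5, 1, 4]
After 2 (reverse(2, 3)): [3, 2, 5, 0, 1, 4]
After 3 (rotate_left(0, 4, k=4)): [1, 3, 2, 5, 0, 4]
After 4 (rotate_left(0, 3, k=2)): [2, 5, 1, 3, 0, 4]
After 5 (swap(3, 2)): [2, 5, 3, 1, 0, 4]
After 6 (reverse(0, 3)): [1, 3, 5, 2, 0, 4]
After 7 (reverse(4, 5)): [1, 3, 5, 2, 4, 0]
After 8 (swap(5, 1)): [1, 0, 5, 2, 4, 3]
After 9 (rotate_left(0, 2, k=1)): [0, 5, 1, 2, 4, 3]

Answer: 5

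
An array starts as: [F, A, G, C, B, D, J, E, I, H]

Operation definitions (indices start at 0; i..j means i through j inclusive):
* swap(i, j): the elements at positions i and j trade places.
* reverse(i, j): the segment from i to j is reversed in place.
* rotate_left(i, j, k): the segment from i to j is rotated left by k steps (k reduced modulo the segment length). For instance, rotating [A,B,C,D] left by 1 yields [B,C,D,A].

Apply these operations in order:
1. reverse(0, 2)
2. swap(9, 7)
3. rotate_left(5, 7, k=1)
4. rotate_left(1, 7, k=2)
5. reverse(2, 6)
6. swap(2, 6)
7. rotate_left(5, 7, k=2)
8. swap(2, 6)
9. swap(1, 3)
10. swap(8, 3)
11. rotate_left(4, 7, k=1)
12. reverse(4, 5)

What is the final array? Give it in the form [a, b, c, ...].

After 1 (reverse(0, 2)): [G, A, F, C, B, D, J, E, I, H]
After 2 (swap(9, 7)): [G, A, F, C, B, D, J, H, I, E]
After 3 (rotate_left(5, 7, k=1)): [G, A, F, C, B, J, H, D, I, E]
After 4 (rotate_left(1, 7, k=2)): [G, C, B, J, H, D, A, F, I, E]
After 5 (reverse(2, 6)): [G, C, A, D, H, J, B, F, I, E]
After 6 (swap(2, 6)): [G, C, B, D, H, J, A, F, I, E]
After 7 (rotate_left(5, 7, k=2)): [G, C, B, D, H, F, J, A, I, E]
After 8 (swap(2, 6)): [G, C, J, D, H, F, B, A, I, E]
After 9 (swap(1, 3)): [G, D, J, C, H, F, B, A, I, E]
After 10 (swap(8, 3)): [G, D, J, I, H, F, B, A, C, E]
After 11 (rotate_left(4, 7, k=1)): [G, D, J, I, F, B, A, H, C, E]
After 12 (reverse(4, 5)): [G, D, J, I, B, F, A, H, C, E]

Answer: [G, D, J, I, B, F, A, H, C, E]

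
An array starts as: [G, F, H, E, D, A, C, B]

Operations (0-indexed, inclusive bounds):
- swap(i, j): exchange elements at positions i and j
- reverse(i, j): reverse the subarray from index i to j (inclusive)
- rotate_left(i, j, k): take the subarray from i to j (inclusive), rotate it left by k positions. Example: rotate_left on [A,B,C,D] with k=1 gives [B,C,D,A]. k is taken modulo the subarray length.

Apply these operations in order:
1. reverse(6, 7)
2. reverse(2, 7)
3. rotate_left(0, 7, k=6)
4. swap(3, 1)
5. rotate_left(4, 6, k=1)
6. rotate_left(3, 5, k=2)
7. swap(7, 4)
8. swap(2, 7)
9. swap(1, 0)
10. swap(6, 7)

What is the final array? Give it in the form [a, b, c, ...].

After 1 (reverse(6, 7)): [G, F, H, E, D, A, B, C]
After 2 (reverse(2, 7)): [G, F, C, B, A, D, E, H]
After 3 (rotate_left(0, 7, k=6)): [E, H, G, F, C, B, A, D]
After 4 (swap(3, 1)): [E, F, G, H, C, B, A, D]
After 5 (rotate_left(4, 6, k=1)): [E, F, G, H, B, A, C, D]
After 6 (rotate_left(3, 5, k=2)): [E, F, G, A, H, B, C, D]
After 7 (swap(7, 4)): [E, F, G, A, D, B, C, H]
After 8 (swap(2, 7)): [E, F, H, A, D, B, C, G]
After 9 (swap(1, 0)): [F, E, H, A, D, B, C, G]
After 10 (swap(6, 7)): [F, E, H, A, D, B, G, C]

Answer: [F, E, H, A, D, B, G, C]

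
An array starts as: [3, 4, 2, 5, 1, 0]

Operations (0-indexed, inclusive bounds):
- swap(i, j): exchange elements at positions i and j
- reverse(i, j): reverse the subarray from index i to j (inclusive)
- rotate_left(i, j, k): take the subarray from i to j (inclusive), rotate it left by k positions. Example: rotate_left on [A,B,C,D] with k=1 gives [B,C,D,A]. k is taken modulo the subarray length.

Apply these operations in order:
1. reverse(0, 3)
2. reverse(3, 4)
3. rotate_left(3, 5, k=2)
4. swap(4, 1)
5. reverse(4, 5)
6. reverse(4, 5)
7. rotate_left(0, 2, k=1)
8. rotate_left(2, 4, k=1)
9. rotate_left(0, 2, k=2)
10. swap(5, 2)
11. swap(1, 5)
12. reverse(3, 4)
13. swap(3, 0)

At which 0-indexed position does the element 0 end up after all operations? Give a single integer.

Answer: 3

Derivation:
After 1 (reverse(0, 3)): [5, 2, 4, 3, 1, 0]
After 2 (reverse(3, 4)): [5, 2, 4, 1, 3, 0]
After 3 (rotate_left(3, 5, k=2)): [5, 2, 4, 0, 1, 3]
After 4 (swap(4, 1)): [5, 1, 4, 0, 2, 3]
After 5 (reverse(4, 5)): [5, 1, 4, 0, 3, 2]
After 6 (reverse(4, 5)): [5, 1, 4, 0, 2, 3]
After 7 (rotate_left(0, 2, k=1)): [1, 4, 5, 0, 2, 3]
After 8 (rotate_left(2, 4, k=1)): [1, 4, 0, 2, 5, 3]
After 9 (rotate_left(0, 2, k=2)): [0, 1, 4, 2, 5, 3]
After 10 (swap(5, 2)): [0, 1, 3, 2, 5, 4]
After 11 (swap(1, 5)): [0, 4, 3, 2, 5, 1]
After 12 (reverse(3, 4)): [0, 4, 3, 5, 2, 1]
After 13 (swap(3, 0)): [5, 4, 3, 0, 2, 1]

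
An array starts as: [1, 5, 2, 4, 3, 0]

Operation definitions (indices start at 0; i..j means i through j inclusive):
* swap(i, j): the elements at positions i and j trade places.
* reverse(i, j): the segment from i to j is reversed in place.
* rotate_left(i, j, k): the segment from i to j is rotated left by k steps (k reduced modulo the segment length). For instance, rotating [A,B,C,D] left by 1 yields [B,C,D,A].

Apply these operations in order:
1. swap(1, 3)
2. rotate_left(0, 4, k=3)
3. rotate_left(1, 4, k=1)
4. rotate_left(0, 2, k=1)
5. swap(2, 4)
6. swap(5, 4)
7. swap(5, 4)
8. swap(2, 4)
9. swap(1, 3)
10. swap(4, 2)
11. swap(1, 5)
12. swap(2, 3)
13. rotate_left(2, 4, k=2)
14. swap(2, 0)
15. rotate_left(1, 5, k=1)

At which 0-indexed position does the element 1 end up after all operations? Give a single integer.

After 1 (swap(1, 3)): [1, 4, 2, 5, 3, 0]
After 2 (rotate_left(0, 4, k=3)): [5, 3, 1, 4, 2, 0]
After 3 (rotate_left(1, 4, k=1)): [5, 1, 4, 2, 3, 0]
After 4 (rotate_left(0, 2, k=1)): [1, 4, 5, 2, 3, 0]
After 5 (swap(2, 4)): [1, 4, 3, 2, 5, 0]
After 6 (swap(5, 4)): [1, 4, 3, 2, 0, 5]
After 7 (swap(5, 4)): [1, 4, 3, 2, 5, 0]
After 8 (swap(2, 4)): [1, 4, 5, 2, 3, 0]
After 9 (swap(1, 3)): [1, 2, 5, 4, 3, 0]
After 10 (swap(4, 2)): [1, 2, 3, 4, 5, 0]
After 11 (swap(1, 5)): [1, 0, 3, 4, 5, 2]
After 12 (swap(2, 3)): [1, 0, 4, 3, 5, 2]
After 13 (rotate_left(2, 4, k=2)): [1, 0, 5, 4, 3, 2]
After 14 (swap(2, 0)): [5, 0, 1, 4, 3, 2]
After 15 (rotate_left(1, 5, k=1)): [5, 1, 4, 3, 2, 0]

Answer: 1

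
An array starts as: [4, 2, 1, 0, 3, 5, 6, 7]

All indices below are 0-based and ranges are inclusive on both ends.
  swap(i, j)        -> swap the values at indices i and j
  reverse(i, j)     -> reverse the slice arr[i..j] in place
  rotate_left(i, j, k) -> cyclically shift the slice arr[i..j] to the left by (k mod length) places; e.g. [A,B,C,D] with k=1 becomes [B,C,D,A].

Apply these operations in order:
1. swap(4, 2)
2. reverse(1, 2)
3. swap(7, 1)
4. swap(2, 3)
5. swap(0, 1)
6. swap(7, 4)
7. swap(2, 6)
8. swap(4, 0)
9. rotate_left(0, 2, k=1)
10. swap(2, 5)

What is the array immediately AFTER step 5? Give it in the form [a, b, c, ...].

After 1 (swap(4, 2)): [4, 2, 3, 0, 1, 5, 6, 7]
After 2 (reverse(1, 2)): [4, 3, 2, 0, 1, 5, 6, 7]
After 3 (swap(7, 1)): [4, 7, 2, 0, 1, 5, 6, 3]
After 4 (swap(2, 3)): [4, 7, 0, 2, 1, 5, 6, 3]
After 5 (swap(0, 1)): [7, 4, 0, 2, 1, 5, 6, 3]

Answer: [7, 4, 0, 2, 1, 5, 6, 3]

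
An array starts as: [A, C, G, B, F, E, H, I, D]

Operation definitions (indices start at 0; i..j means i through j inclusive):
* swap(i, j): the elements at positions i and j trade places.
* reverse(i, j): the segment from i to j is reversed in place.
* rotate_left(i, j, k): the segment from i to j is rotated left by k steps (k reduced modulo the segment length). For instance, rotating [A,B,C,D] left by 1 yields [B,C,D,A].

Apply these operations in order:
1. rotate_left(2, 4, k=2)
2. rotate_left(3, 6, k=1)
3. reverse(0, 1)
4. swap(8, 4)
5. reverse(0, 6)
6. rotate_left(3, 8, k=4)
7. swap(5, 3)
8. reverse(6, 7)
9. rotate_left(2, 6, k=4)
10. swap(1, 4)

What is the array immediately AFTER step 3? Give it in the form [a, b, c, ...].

After 1 (rotate_left(2, 4, k=2)): [A, C, F, G, B, E, H, I, D]
After 2 (rotate_left(3, 6, k=1)): [A, C, F, B, E, H, G, I, D]
After 3 (reverse(0, 1)): [C, A, F, B, E, H, G, I, D]

Answer: [C, A, F, B, E, H, G, I, D]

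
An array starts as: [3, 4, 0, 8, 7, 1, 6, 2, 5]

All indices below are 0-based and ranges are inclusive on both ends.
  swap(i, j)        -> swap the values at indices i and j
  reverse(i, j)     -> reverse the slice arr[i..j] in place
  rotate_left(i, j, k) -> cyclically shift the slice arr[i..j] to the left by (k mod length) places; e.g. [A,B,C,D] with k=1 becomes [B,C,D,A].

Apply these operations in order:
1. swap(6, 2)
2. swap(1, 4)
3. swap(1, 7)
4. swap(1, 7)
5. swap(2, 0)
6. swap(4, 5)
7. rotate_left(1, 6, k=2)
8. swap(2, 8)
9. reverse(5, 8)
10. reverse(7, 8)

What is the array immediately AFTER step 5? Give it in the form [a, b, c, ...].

After 1 (swap(6, 2)): [3, 4, 6, 8, 7, 1, 0, 2, 5]
After 2 (swap(1, 4)): [3, 7, 6, 8, 4, 1, 0, 2, 5]
After 3 (swap(1, 7)): [3, 2, 6, 8, 4, 1, 0, 7, 5]
After 4 (swap(1, 7)): [3, 7, 6, 8, 4, 1, 0, 2, 5]
After 5 (swap(2, 0)): [6, 7, 3, 8, 4, 1, 0, 2, 5]

Answer: [6, 7, 3, 8, 4, 1, 0, 2, 5]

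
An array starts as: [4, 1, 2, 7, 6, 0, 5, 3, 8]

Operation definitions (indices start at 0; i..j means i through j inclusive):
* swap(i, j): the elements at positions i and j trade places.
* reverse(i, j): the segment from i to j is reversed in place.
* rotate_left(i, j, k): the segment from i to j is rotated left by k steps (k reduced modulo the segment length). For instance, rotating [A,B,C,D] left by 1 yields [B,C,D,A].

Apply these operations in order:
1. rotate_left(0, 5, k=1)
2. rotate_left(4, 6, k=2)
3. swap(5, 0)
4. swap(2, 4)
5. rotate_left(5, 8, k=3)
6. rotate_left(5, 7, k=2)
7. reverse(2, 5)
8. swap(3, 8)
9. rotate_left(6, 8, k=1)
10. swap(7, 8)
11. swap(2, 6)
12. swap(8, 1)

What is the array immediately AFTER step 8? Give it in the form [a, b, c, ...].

After 1 (rotate_left(0, 5, k=1)): [1, 2, 7, 6, 0, 4, 5, 3, 8]
After 2 (rotate_left(4, 6, k=2)): [1, 2, 7, 6, 5, 0, 4, 3, 8]
After 3 (swap(5, 0)): [0, 2, 7, 6, 5, 1, 4, 3, 8]
After 4 (swap(2, 4)): [0, 2, 5, 6, 7, 1, 4, 3, 8]
After 5 (rotate_left(5, 8, k=3)): [0, 2, 5, 6, 7, 8, 1, 4, 3]
After 6 (rotate_left(5, 7, k=2)): [0, 2, 5, 6, 7, 4, 8, 1, 3]
After 7 (reverse(2, 5)): [0, 2, 4, 7, 6, 5, 8, 1, 3]
After 8 (swap(3, 8)): [0, 2, 4, 3, 6, 5, 8, 1, 7]

Answer: [0, 2, 4, 3, 6, 5, 8, 1, 7]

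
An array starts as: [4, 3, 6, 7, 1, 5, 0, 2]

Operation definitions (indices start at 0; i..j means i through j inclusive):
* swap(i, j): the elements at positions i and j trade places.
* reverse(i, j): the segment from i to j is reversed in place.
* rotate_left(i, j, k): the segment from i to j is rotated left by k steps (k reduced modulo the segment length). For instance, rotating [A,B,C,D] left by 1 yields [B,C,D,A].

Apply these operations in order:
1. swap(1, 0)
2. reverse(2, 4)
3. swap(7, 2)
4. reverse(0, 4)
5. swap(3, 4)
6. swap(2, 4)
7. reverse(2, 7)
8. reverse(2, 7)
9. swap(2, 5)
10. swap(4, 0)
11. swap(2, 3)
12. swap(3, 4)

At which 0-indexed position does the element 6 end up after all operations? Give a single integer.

Answer: 3

Derivation:
After 1 (swap(1, 0)): [3, 4, 6, 7, 1, 5, 0, 2]
After 2 (reverse(2, 4)): [3, 4, 1, 7, 6, 5, 0, 2]
After 3 (swap(7, 2)): [3, 4, 2, 7, 6, 5, 0, 1]
After 4 (reverse(0, 4)): [6, 7, 2, 4, 3, 5, 0, 1]
After 5 (swap(3, 4)): [6, 7, 2, 3, 4, 5, 0, 1]
After 6 (swap(2, 4)): [6, 7, 4, 3, 2, 5, 0, 1]
After 7 (reverse(2, 7)): [6, 7, 1, 0, 5, 2, 3, 4]
After 8 (reverse(2, 7)): [6, 7, 4, 3, 2, 5, 0, 1]
After 9 (swap(2, 5)): [6, 7, 5, 3, 2, 4, 0, 1]
After 10 (swap(4, 0)): [2, 7, 5, 3, 6, 4, 0, 1]
After 11 (swap(2, 3)): [2, 7, 3, 5, 6, 4, 0, 1]
After 12 (swap(3, 4)): [2, 7, 3, 6, 5, 4, 0, 1]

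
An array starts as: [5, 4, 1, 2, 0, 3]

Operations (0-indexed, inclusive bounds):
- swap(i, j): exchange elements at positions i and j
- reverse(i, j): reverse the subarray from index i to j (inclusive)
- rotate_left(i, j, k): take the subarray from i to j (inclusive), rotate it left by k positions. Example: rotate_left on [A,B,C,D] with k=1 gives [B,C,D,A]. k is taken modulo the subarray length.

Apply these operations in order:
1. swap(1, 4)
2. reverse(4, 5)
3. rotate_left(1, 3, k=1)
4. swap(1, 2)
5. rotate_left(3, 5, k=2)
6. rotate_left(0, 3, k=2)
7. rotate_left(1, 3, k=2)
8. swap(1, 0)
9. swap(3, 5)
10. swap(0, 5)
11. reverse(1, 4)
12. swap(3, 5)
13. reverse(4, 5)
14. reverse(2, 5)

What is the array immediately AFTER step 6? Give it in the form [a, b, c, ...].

After 1 (swap(1, 4)): [5, 0, 1, 2, 4, 3]
After 2 (reverse(4, 5)): [5, 0, 1, 2, 3, 4]
After 3 (rotate_left(1, 3, k=1)): [5, 1, 2, 0, 3, 4]
After 4 (swap(1, 2)): [5, 2, 1, 0, 3, 4]
After 5 (rotate_left(3, 5, k=2)): [5, 2, 1, 4, 0, 3]
After 6 (rotate_left(0, 3, k=2)): [1, 4, 5, 2, 0, 3]

Answer: [1, 4, 5, 2, 0, 3]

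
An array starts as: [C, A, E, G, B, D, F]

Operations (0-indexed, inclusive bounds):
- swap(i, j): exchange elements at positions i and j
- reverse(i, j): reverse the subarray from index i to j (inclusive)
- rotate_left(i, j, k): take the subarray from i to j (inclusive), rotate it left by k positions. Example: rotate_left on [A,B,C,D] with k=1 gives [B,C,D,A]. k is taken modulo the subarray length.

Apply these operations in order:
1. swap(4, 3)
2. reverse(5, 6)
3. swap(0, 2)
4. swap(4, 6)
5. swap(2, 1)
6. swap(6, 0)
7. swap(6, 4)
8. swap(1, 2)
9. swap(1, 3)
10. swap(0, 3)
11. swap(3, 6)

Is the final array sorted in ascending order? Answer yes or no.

Answer: yes

Derivation:
After 1 (swap(4, 3)): [C, A, E, B, G, D, F]
After 2 (reverse(5, 6)): [C, A, E, B, G, F, D]
After 3 (swap(0, 2)): [E, A, C, B, G, F, D]
After 4 (swap(4, 6)): [E, A, C, B, D, F, G]
After 5 (swap(2, 1)): [E, C, A, B, D, F, G]
After 6 (swap(6, 0)): [G, C, A, B, D, F, E]
After 7 (swap(6, 4)): [G, C, A, B, E, F, D]
After 8 (swap(1, 2)): [G, A, C, B, E, F, D]
After 9 (swap(1, 3)): [G, B, C, A, E, F, D]
After 10 (swap(0, 3)): [A, B, C, G, E, F, D]
After 11 (swap(3, 6)): [A, B, C, D, E, F, G]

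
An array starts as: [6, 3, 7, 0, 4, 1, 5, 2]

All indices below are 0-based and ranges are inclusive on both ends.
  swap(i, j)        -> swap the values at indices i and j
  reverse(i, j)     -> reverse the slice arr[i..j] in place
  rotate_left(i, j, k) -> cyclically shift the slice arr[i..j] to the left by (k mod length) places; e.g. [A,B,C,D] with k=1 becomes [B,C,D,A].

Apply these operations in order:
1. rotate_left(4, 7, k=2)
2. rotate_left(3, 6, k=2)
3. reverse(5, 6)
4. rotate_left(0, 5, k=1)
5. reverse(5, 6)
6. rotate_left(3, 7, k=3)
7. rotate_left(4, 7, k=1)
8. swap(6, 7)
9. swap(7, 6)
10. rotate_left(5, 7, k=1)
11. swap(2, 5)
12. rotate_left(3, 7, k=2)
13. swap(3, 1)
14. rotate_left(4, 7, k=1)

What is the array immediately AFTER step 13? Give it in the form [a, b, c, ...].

Answer: [3, 2, 0, 7, 1, 5, 6, 4]

Derivation:
After 1 (rotate_left(4, 7, k=2)): [6, 3, 7, 0, 5, 2, 4, 1]
After 2 (rotate_left(3, 6, k=2)): [6, 3, 7, 2, 4, 0, 5, 1]
After 3 (reverse(5, 6)): [6, 3, 7, 2, 4, 5, 0, 1]
After 4 (rotate_left(0, 5, k=1)): [3, 7, 2, 4, 5, 6, 0, 1]
After 5 (reverse(5, 6)): [3, 7, 2, 4, 5, 0, 6, 1]
After 6 (rotate_left(3, 7, k=3)): [3, 7, 2, 6, 1, 4, 5, 0]
After 7 (rotate_left(4, 7, k=1)): [3, 7, 2, 6, 4, 5, 0, 1]
After 8 (swap(6, 7)): [3, 7, 2, 6, 4, 5, 1, 0]
After 9 (swap(7, 6)): [3, 7, 2, 6, 4, 5, 0, 1]
After 10 (rotate_left(5, 7, k=1)): [3, 7, 2, 6, 4, 0, 1, 5]
After 11 (swap(2, 5)): [3, 7, 0, 6, 4, 2, 1, 5]
After 12 (rotate_left(3, 7, k=2)): [3, 7, 0, 2, 1, 5, 6, 4]
After 13 (swap(3, 1)): [3, 2, 0, 7, 1, 5, 6, 4]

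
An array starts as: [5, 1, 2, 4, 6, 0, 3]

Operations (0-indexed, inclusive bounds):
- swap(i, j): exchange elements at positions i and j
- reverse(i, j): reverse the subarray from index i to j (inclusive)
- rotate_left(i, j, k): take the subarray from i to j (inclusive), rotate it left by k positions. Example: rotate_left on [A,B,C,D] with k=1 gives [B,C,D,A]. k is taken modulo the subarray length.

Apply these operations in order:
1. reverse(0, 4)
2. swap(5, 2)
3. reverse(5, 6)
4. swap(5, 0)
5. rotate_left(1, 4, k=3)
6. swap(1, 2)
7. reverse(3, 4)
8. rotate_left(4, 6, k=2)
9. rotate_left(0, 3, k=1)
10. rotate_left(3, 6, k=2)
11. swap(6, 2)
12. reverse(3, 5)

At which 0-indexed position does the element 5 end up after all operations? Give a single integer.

After 1 (reverse(0, 4)): [6, 4, 2, 1, 5, 0, 3]
After 2 (swap(5, 2)): [6, 4, 0, 1, 5, 2, 3]
After 3 (reverse(5, 6)): [6, 4, 0, 1, 5, 3, 2]
After 4 (swap(5, 0)): [3, 4, 0, 1, 5, 6, 2]
After 5 (rotate_left(1, 4, k=3)): [3, 5, 4, 0, 1, 6, 2]
After 6 (swap(1, 2)): [3, 4, 5, 0, 1, 6, 2]
After 7 (reverse(3, 4)): [3, 4, 5, 1, 0, 6, 2]
After 8 (rotate_left(4, 6, k=2)): [3, 4, 5, 1, 2, 0, 6]
After 9 (rotate_left(0, 3, k=1)): [4, 5, 1, 3, 2, 0, 6]
After 10 (rotate_left(3, 6, k=2)): [4, 5, 1, 0, 6, 3, 2]
After 11 (swap(6, 2)): [4, 5, 2, 0, 6, 3, 1]
After 12 (reverse(3, 5)): [4, 5, 2, 3, 6, 0, 1]

Answer: 1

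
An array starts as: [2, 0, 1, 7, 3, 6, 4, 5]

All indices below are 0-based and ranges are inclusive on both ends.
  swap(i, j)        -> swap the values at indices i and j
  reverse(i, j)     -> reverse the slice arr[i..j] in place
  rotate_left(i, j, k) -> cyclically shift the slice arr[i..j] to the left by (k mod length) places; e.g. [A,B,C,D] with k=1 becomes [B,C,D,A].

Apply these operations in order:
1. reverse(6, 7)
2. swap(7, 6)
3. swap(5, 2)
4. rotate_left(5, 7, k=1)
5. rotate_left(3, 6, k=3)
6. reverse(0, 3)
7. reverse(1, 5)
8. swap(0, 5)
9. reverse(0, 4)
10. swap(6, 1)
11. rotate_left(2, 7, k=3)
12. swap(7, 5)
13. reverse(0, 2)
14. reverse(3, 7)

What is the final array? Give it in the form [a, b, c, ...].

After 1 (reverse(6, 7)): [2, 0, 1, 7, 3, 6, 5, 4]
After 2 (swap(7, 6)): [2, 0, 1, 7, 3, 6, 4, 5]
After 3 (swap(5, 2)): [2, 0, 6, 7, 3, 1, 4, 5]
After 4 (rotate_left(5, 7, k=1)): [2, 0, 6, 7, 3, 4, 5, 1]
After 5 (rotate_left(3, 6, k=3)): [2, 0, 6, 5, 7, 3, 4, 1]
After 6 (reverse(0, 3)): [5, 6, 0, 2, 7, 3, 4, 1]
After 7 (reverse(1, 5)): [5, 3, 7, 2, 0, 6, 4, 1]
After 8 (swap(0, 5)): [6, 3, 7, 2, 0, 5, 4, 1]
After 9 (reverse(0, 4)): [0, 2, 7, 3, 6, 5, 4, 1]
After 10 (swap(6, 1)): [0, 4, 7, 3, 6, 5, 2, 1]
After 11 (rotate_left(2, 7, k=3)): [0, 4, 5, 2, 1, 7, 3, 6]
After 12 (swap(7, 5)): [0, 4, 5, 2, 1, 6, 3, 7]
After 13 (reverse(0, 2)): [5, 4, 0, 2, 1, 6, 3, 7]
After 14 (reverse(3, 7)): [5, 4, 0, 7, 3, 6, 1, 2]

Answer: [5, 4, 0, 7, 3, 6, 1, 2]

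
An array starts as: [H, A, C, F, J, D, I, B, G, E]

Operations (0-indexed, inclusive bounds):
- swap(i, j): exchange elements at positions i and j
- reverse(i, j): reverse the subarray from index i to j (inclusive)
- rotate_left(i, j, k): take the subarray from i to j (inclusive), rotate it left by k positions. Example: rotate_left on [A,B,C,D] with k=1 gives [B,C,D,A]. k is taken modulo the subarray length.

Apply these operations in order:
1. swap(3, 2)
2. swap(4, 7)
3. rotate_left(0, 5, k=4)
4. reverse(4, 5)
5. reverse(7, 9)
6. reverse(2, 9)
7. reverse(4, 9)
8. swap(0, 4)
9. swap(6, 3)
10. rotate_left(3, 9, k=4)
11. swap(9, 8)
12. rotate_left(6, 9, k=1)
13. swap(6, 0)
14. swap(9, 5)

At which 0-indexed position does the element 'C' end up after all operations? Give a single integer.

After 1 (swap(3, 2)): [H, A, F, C, J, D, I, B, G, E]
After 2 (swap(4, 7)): [H, A, F, C, B, D, I, J, G, E]
After 3 (rotate_left(0, 5, k=4)): [B, D, H, A, F, C, I, J, G, E]
After 4 (reverse(4, 5)): [B, D, H, A, C, F, I, J, G, E]
After 5 (reverse(7, 9)): [B, D, H, A, C, F, I, E, G, J]
After 6 (reverse(2, 9)): [B, D, J, G, E, I, F, C, A, H]
After 7 (reverse(4, 9)): [B, D, J, G, H, A, C, F, I, E]
After 8 (swap(0, 4)): [H, D, J, G, B, A, C, F, I, E]
After 9 (swap(6, 3)): [H, D, J, C, B, A, G, F, I, E]
After 10 (rotate_left(3, 9, k=4)): [H, D, J, F, I, E, C, B, A, G]
After 11 (swap(9, 8)): [H, D, J, F, I, E, C, B, G, A]
After 12 (rotate_left(6, 9, k=1)): [H, D, J, F, I, E, B, G, A, C]
After 13 (swap(6, 0)): [B, D, J, F, I, E, H, G, A, C]
After 14 (swap(9, 5)): [B, D, J, F, I, C, H, G, A, E]

Answer: 5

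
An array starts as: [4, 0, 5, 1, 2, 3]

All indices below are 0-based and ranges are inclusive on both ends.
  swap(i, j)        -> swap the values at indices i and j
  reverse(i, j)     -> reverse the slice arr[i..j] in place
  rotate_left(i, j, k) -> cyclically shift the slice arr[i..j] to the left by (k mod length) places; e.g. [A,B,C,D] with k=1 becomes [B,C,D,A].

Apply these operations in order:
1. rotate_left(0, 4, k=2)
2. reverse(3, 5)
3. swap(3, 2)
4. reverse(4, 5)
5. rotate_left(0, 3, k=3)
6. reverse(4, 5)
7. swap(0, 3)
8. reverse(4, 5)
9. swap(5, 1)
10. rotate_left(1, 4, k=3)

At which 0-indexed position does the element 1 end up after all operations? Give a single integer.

After 1 (rotate_left(0, 4, k=2)): [5, 1, 2, 4, 0, 3]
After 2 (reverse(3, 5)): [5, 1, 2, 3, 0, 4]
After 3 (swap(3, 2)): [5, 1, 3, 2, 0, 4]
After 4 (reverse(4, 5)): [5, 1, 3, 2, 4, 0]
After 5 (rotate_left(0, 3, k=3)): [2, 5, 1, 3, 4, 0]
After 6 (reverse(4, 5)): [2, 5, 1, 3, 0, 4]
After 7 (swap(0, 3)): [3, 5, 1, 2, 0, 4]
After 8 (reverse(4, 5)): [3, 5, 1, 2, 4, 0]
After 9 (swap(5, 1)): [3, 0, 1, 2, 4, 5]
After 10 (rotate_left(1, 4, k=3)): [3, 4, 0, 1, 2, 5]

Answer: 3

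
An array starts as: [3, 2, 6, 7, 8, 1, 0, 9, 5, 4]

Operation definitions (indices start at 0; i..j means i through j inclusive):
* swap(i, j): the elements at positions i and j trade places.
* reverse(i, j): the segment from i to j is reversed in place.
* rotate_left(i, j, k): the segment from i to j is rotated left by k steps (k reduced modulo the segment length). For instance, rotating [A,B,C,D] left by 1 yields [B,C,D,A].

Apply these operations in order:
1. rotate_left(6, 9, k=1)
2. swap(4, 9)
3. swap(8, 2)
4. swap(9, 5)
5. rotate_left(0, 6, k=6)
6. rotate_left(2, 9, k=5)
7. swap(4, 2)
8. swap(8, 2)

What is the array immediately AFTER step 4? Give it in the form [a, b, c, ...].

After 1 (rotate_left(6, 9, k=1)): [3, 2, 6, 7, 8, 1, 9, 5, 4, 0]
After 2 (swap(4, 9)): [3, 2, 6, 7, 0, 1, 9, 5, 4, 8]
After 3 (swap(8, 2)): [3, 2, 4, 7, 0, 1, 9, 5, 6, 8]
After 4 (swap(9, 5)): [3, 2, 4, 7, 0, 8, 9, 5, 6, 1]

Answer: [3, 2, 4, 7, 0, 8, 9, 5, 6, 1]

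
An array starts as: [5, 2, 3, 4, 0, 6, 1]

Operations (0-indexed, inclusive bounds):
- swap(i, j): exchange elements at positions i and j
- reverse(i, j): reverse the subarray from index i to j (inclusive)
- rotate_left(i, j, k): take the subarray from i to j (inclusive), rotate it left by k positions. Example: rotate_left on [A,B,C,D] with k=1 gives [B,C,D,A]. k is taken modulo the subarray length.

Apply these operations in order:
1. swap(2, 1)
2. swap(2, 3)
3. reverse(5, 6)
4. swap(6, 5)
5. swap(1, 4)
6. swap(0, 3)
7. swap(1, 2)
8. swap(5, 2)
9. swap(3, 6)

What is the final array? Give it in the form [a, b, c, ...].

After 1 (swap(2, 1)): [5, 3, 2, 4, 0, 6, 1]
After 2 (swap(2, 3)): [5, 3, 4, 2, 0, 6, 1]
After 3 (reverse(5, 6)): [5, 3, 4, 2, 0, 1, 6]
After 4 (swap(6, 5)): [5, 3, 4, 2, 0, 6, 1]
After 5 (swap(1, 4)): [5, 0, 4, 2, 3, 6, 1]
After 6 (swap(0, 3)): [2, 0, 4, 5, 3, 6, 1]
After 7 (swap(1, 2)): [2, 4, 0, 5, 3, 6, 1]
After 8 (swap(5, 2)): [2, 4, 6, 5, 3, 0, 1]
After 9 (swap(3, 6)): [2, 4, 6, 1, 3, 0, 5]

Answer: [2, 4, 6, 1, 3, 0, 5]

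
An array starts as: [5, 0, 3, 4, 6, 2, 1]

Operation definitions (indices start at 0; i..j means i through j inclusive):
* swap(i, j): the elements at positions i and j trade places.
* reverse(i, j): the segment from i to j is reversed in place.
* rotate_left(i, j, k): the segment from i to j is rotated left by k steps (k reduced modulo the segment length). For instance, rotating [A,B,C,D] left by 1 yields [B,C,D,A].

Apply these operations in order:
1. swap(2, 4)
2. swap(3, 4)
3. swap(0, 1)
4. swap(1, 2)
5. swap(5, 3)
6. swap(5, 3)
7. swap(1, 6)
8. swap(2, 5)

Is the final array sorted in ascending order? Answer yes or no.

After 1 (swap(2, 4)): [5, 0, 6, 4, 3, 2, 1]
After 2 (swap(3, 4)): [5, 0, 6, 3, 4, 2, 1]
After 3 (swap(0, 1)): [0, 5, 6, 3, 4, 2, 1]
After 4 (swap(1, 2)): [0, 6, 5, 3, 4, 2, 1]
After 5 (swap(5, 3)): [0, 6, 5, 2, 4, 3, 1]
After 6 (swap(5, 3)): [0, 6, 5, 3, 4, 2, 1]
After 7 (swap(1, 6)): [0, 1, 5, 3, 4, 2, 6]
After 8 (swap(2, 5)): [0, 1, 2, 3, 4, 5, 6]

Answer: yes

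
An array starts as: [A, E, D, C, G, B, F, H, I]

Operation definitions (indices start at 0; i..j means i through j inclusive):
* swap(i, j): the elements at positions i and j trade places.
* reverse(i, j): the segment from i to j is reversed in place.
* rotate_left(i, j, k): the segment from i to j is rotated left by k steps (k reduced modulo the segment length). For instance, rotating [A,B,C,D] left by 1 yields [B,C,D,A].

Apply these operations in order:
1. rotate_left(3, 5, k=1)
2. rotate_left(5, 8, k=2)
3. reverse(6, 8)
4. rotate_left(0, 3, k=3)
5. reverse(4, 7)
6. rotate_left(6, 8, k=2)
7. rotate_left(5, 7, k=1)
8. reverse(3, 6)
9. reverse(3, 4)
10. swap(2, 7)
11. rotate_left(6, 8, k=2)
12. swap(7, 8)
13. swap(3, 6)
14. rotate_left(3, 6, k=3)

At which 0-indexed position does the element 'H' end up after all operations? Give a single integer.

After 1 (rotate_left(3, 5, k=1)): [A, E, D, G, B, C, F, H, I]
After 2 (rotate_left(5, 8, k=2)): [A, E, D, G, B, H, I, C, F]
After 3 (reverse(6, 8)): [A, E, D, G, B, H, F, C, I]
After 4 (rotate_left(0, 3, k=3)): [G, A, E, D, B, H, F, C, I]
After 5 (reverse(4, 7)): [G, A, E, D, C, F, H, B, I]
After 6 (rotate_left(6, 8, k=2)): [G, A, E, D, C, F, I, H, B]
After 7 (rotate_left(5, 7, k=1)): [G, A, E, D, C, I, H, F, B]
After 8 (reverse(3, 6)): [G, A, E, H, I, C, D, F, B]
After 9 (reverse(3, 4)): [G, A, E, I, H, C, D, F, B]
After 10 (swap(2, 7)): [G, A, F, I, H, C, D, E, B]
After 11 (rotate_left(6, 8, k=2)): [G, A, F, I, H, C, B, D, E]
After 12 (swap(7, 8)): [G, A, F, I, H, C, B, E, D]
After 13 (swap(3, 6)): [G, A, F, B, H, C, I, E, D]
After 14 (rotate_left(3, 6, k=3)): [G, A, F, I, B, H, C, E, D]

Answer: 5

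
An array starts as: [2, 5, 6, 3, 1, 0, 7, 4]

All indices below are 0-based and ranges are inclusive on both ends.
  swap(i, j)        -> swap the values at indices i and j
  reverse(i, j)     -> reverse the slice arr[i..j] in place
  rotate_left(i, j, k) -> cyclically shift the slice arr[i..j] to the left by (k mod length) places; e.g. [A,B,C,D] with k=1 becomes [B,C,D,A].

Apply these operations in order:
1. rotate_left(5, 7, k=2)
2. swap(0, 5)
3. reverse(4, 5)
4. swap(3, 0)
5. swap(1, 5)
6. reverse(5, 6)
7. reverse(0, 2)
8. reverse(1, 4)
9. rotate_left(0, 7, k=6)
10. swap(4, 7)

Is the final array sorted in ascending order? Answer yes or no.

After 1 (rotate_left(5, 7, k=2)): [2, 5, 6, 3, 1, 4, 0, 7]
After 2 (swap(0, 5)): [4, 5, 6, 3, 1, 2, 0, 7]
After 3 (reverse(4, 5)): [4, 5, 6, 3, 2, 1, 0, 7]
After 4 (swap(3, 0)): [3, 5, 6, 4, 2, 1, 0, 7]
After 5 (swap(1, 5)): [3, 1, 6, 4, 2, 5, 0, 7]
After 6 (reverse(5, 6)): [3, 1, 6, 4, 2, 0, 5, 7]
After 7 (reverse(0, 2)): [6, 1, 3, 4, 2, 0, 5, 7]
After 8 (reverse(1, 4)): [6, 2, 4, 3, 1, 0, 5, 7]
After 9 (rotate_left(0, 7, k=6)): [5, 7, 6, 2, 4, 3, 1, 0]
After 10 (swap(4, 7)): [5, 7, 6, 2, 0, 3, 1, 4]

Answer: no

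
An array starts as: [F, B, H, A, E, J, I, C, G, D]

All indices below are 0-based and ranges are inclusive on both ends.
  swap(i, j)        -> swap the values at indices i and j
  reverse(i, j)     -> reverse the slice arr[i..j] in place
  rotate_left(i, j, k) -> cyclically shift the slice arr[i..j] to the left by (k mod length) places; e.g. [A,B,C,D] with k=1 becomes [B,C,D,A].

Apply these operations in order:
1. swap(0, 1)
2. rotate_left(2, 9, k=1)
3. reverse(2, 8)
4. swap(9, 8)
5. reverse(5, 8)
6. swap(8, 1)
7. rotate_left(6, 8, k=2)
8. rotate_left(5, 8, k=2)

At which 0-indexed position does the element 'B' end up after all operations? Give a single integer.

Answer: 0

Derivation:
After 1 (swap(0, 1)): [B, F, H, A, E, J, I, C, G, D]
After 2 (rotate_left(2, 9, k=1)): [B, F, A, E, J, I, C, G, D, H]
After 3 (reverse(2, 8)): [B, F, D, G, C, I, J, E, A, H]
After 4 (swap(9, 8)): [B, F, D, G, C, I, J, E, H, A]
After 5 (reverse(5, 8)): [B, F, D, G, C, H, E, J, I, A]
After 6 (swap(8, 1)): [B, I, D, G, C, H, E, J, F, A]
After 7 (rotate_left(6, 8, k=2)): [B, I, D, G, C, H, F, E, J, A]
After 8 (rotate_left(5, 8, k=2)): [B, I, D, G, C, E, J, H, F, A]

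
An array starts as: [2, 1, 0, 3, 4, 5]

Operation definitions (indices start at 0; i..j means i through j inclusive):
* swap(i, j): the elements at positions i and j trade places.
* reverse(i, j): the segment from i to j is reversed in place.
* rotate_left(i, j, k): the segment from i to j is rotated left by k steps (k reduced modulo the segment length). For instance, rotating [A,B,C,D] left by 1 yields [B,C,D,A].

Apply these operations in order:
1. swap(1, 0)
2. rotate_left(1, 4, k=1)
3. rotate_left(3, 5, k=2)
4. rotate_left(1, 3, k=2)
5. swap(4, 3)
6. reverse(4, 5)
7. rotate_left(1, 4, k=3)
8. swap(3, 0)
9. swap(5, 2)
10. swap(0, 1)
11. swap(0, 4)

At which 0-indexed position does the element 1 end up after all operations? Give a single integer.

Answer: 3

Derivation:
After 1 (swap(1, 0)): [1, 2, 0, 3, 4, 5]
After 2 (rotate_left(1, 4, k=1)): [1, 0, 3, 4, 2, 5]
After 3 (rotate_left(3, 5, k=2)): [1, 0, 3, 5, 4, 2]
After 4 (rotate_left(1, 3, k=2)): [1, 5, 0, 3, 4, 2]
After 5 (swap(4, 3)): [1, 5, 0, 4, 3, 2]
After 6 (reverse(4, 5)): [1, 5, 0, 4, 2, 3]
After 7 (rotate_left(1, 4, k=3)): [1, 2, 5, 0, 4, 3]
After 8 (swap(3, 0)): [0, 2, 5, 1, 4, 3]
After 9 (swap(5, 2)): [0, 2, 3, 1, 4, 5]
After 10 (swap(0, 1)): [2, 0, 3, 1, 4, 5]
After 11 (swap(0, 4)): [4, 0, 3, 1, 2, 5]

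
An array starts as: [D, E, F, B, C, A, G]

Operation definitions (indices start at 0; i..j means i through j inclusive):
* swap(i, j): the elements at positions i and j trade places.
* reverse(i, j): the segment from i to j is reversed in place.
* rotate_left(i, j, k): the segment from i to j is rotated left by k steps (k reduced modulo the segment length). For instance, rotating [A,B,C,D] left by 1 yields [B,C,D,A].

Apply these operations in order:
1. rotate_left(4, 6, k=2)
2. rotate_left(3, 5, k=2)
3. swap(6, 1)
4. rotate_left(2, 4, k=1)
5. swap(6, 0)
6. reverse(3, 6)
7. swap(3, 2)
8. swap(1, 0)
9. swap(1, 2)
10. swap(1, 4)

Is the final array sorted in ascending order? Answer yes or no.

Answer: no

Derivation:
After 1 (rotate_left(4, 6, k=2)): [D, E, F, B, G, C, A]
After 2 (rotate_left(3, 5, k=2)): [D, E, F, C, B, G, A]
After 3 (swap(6, 1)): [D, A, F, C, B, G, E]
After 4 (rotate_left(2, 4, k=1)): [D, A, C, B, F, G, E]
After 5 (swap(6, 0)): [E, A, C, B, F, G, D]
After 6 (reverse(3, 6)): [E, A, C, D, G, F, B]
After 7 (swap(3, 2)): [E, A, D, C, G, F, B]
After 8 (swap(1, 0)): [A, E, D, C, G, F, B]
After 9 (swap(1, 2)): [A, D, E, C, G, F, B]
After 10 (swap(1, 4)): [A, G, E, C, D, F, B]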